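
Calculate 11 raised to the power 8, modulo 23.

Step 1: Compute 11^8 mod 23 step by step, reducing modulo 23 at each step.
  11^1 mod 23 = 11
  11^2 mod 23 = (11 * 11) mod 23 = 6
  11^3 mod 23 = (6 * 11) mod 23 = 20
  11^4 mod 23 = (20 * 11) mod 23 = 13
  11^5 mod 23 = (13 * 11) mod 23 = 5
  11^6 mod 23 = (5 * 11) mod 23 = 9
  11^7 mod 23 = (9 * 11) mod 23 = 7
  11^8 mod 23 = (7 * 11) mod 23 = 8
Step 2: Result = 8.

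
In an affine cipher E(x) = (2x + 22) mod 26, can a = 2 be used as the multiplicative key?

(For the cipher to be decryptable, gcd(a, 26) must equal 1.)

Step 1: Compute gcd(2, 26).
Step 2: gcd(2, 26) = 2.
Since gcd = 2 != 1, 2 shares a common factor with 26, so it cannot be used.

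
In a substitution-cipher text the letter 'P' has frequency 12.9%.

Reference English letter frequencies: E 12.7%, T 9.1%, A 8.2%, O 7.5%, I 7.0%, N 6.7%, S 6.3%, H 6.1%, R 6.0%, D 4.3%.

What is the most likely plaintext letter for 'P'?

Step 1: The observed frequency is 12.9%.
Step 2: Compare with English frequencies:
  E: 12.7% (difference: 0.2%) <-- closest
  T: 9.1% (difference: 3.8%)
  A: 8.2% (difference: 4.7%)
  O: 7.5% (difference: 5.4%)
  I: 7.0% (difference: 5.9%)
  N: 6.7% (difference: 6.2%)
  S: 6.3% (difference: 6.6%)
  H: 6.1% (difference: 6.8%)
  R: 6.0% (difference: 6.9%)
  D: 4.3% (difference: 8.6%)
Step 3: 'P' most likely represents 'E' (frequency 12.7%).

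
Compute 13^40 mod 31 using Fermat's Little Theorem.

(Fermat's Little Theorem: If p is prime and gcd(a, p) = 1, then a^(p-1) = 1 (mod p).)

Step 1: Since 31 is prime, by Fermat's Little Theorem: 13^30 = 1 (mod 31).
Step 2: Reduce exponent: 40 mod 30 = 10.
Step 3: So 13^40 = 13^10 (mod 31).
Step 4: 13^10 mod 31 = 5.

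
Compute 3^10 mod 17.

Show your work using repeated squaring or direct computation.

Step 1: Compute 3^10 mod 17 step by step, reducing modulo 17 at each step.
  3^1 mod 17 = 3
  3^2 mod 17 = (3 * 3) mod 17 = 9
  3^3 mod 17 = (9 * 3) mod 17 = 10
  3^4 mod 17 = (10 * 3) mod 17 = 13
  3^5 mod 17 = (13 * 3) mod 17 = 5
  3^6 mod 17 = (5 * 3) mod 17 = 15
  3^7 mod 17 = (15 * 3) mod 17 = 11
  3^8 mod 17 = (11 * 3) mod 17 = 16
  3^9 mod 17 = (16 * 3) mod 17 = 14
  3^10 mod 17 = (14 * 3) mod 17 = 8
Step 2: Result = 8.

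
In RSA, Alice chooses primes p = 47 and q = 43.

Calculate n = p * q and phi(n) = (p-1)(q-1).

Step 1: n = p * q = 47 * 43 = 2021.
Step 2: phi(n) = (p-1)(q-1) = 46 * 42 = 1932.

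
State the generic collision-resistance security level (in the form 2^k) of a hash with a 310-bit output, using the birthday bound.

Step 1: The birthday paradox gives collision probability ~50% after sqrt(2^n) = 2^(n/2) hashes.
Step 2: For 310-bit output: 2^(310/2) = 2^155.
Step 3: Approximately 2^155 hash computations needed.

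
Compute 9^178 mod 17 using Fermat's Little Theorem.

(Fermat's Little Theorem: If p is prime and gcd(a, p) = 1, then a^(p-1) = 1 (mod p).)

Step 1: Since 17 is prime, by Fermat's Little Theorem: 9^16 = 1 (mod 17).
Step 2: Reduce exponent: 178 mod 16 = 2.
Step 3: So 9^178 = 9^2 (mod 17).
Step 4: 9^2 mod 17 = 13.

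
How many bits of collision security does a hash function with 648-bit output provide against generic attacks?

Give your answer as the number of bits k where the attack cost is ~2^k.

Step 1: The hash has a 648-bit output.
Step 2: Collision resistance means it should be infeasible to find any x != y with h(x) = h(y).
By the birthday bound, a generic collision search succeeds after about sqrt(2^648) = 2^(648/2) = 2^324 evaluations.
Step 3: Security level = 324 bits.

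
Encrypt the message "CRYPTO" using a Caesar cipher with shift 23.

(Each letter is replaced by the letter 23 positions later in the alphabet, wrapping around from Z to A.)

Step 1: For each letter, shift forward by 23 positions (mod 26).
  C (position 2) -> position (2+23) mod 26 = 25 -> Z
  R (position 17) -> position (17+23) mod 26 = 14 -> O
  Y (position 24) -> position (24+23) mod 26 = 21 -> V
  P (position 15) -> position (15+23) mod 26 = 12 -> M
  T (position 19) -> position (19+23) mod 26 = 16 -> Q
  O (position 14) -> position (14+23) mod 26 = 11 -> L
Result: ZOVMQL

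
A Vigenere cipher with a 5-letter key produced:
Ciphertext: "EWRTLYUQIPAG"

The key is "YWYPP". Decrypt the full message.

Step 1: Key 'YWYPP' has length 5. Extended key: YWYPPYWYPPYW
Step 2: Decrypt each position:
  E(4) - Y(24) = 6 = G
  W(22) - W(22) = 0 = A
  R(17) - Y(24) = 19 = T
  T(19) - P(15) = 4 = E
  L(11) - P(15) = 22 = W
  Y(24) - Y(24) = 0 = A
  U(20) - W(22) = 24 = Y
  Q(16) - Y(24) = 18 = S
  I(8) - P(15) = 19 = T
  P(15) - P(15) = 0 = A
  A(0) - Y(24) = 2 = C
  G(6) - W(22) = 10 = K
Plaintext: GATEWAYSTACK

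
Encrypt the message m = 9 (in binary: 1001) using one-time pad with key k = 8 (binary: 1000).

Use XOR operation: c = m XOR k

Step 1: Write out the XOR operation bit by bit:
  Message: 1001
  Key:     1000
  XOR:     0001
Step 2: Convert to decimal: 0001 = 1.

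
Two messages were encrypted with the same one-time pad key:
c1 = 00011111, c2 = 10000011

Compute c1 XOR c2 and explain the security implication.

Step 1: c1 XOR c2 = (m1 XOR k) XOR (m2 XOR k).
Step 2: By XOR associativity/commutativity: = m1 XOR m2 XOR k XOR k = m1 XOR m2.
Step 3: 00011111 XOR 10000011 = 10011100 = 156.
Step 4: The key cancels out! An attacker learns m1 XOR m2 = 156, revealing the relationship between plaintexts.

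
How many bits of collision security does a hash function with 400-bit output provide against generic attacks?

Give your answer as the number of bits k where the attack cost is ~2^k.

Step 1: The hash has a 400-bit output.
Step 2: Collision resistance means it should be infeasible to find any x != y with h(x) = h(y).
By the birthday bound, a generic collision search succeeds after about sqrt(2^400) = 2^(400/2) = 2^200 evaluations.
Step 3: Security level = 200 bits.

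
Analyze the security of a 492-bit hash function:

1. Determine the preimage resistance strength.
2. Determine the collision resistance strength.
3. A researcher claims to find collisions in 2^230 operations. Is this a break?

Step 1: Preimage resistance requires brute-force of 2^492 operations.
Step 2: Collision resistance (birthday bound) = 2^(492/2) = 2^246.
Step 3: The claimed attack costs 2^230 operations.
Step 4: Since 2^230 < 2^246, the claimed attack beats the generic birthday bound, so collision resistance is broken.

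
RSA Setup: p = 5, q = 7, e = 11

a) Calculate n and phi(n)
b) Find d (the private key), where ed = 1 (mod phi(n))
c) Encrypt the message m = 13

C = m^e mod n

Step 1: n = 5 * 7 = 35.
Step 2: phi(n) = (5-1)(7-1) = 4 * 6 = 24.
Step 3: Find d = 11^(-1) mod 24 = 11.
  Verify: 11 * 11 = 121 = 1 (mod 24).
Step 4: C = 13^11 mod 35 = 27.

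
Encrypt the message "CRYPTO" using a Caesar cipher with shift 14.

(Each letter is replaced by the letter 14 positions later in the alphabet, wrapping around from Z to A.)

Step 1: For each letter, shift forward by 14 positions (mod 26).
  C (position 2) -> position (2+14) mod 26 = 16 -> Q
  R (position 17) -> position (17+14) mod 26 = 5 -> F
  Y (position 24) -> position (24+14) mod 26 = 12 -> M
  P (position 15) -> position (15+14) mod 26 = 3 -> D
  T (position 19) -> position (19+14) mod 26 = 7 -> H
  O (position 14) -> position (14+14) mod 26 = 2 -> C
Result: QFMDHC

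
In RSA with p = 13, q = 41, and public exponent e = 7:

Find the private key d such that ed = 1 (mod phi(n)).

Step 1: n = 13 * 41 = 533.
Step 2: phi(n) = 12 * 40 = 480.
Step 3: Find d such that 7 * d = 1 (mod 480).
Step 4: d = 7^(-1) mod 480 = 343.
Verification: 7 * 343 = 2401 = 5 * 480 + 1.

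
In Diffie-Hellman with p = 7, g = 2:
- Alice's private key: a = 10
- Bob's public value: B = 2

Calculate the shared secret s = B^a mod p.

Step 1: s = B^a mod p = 2^10 mod 7.
  2^1 mod 7 = 2
  2^2 mod 7 = (2 * 2) mod 7 = 4
  2^3 mod 7 = (4 * 2) mod 7 = 1
  2^4 mod 7 = (1 * 2) mod 7 = 2
  2^5 mod 7 = (2 * 2) mod 7 = 4
  2^6 mod 7 = (4 * 2) mod 7 = 1
  2^7 mod 7 = (1 * 2) mod 7 = 2
  2^8 mod 7 = (2 * 2) mod 7 = 4
  2^9 mod 7 = (4 * 2) mod 7 = 1
  2^10 mod 7 = (1 * 2) mod 7 = 2
Result: shared secret = 2.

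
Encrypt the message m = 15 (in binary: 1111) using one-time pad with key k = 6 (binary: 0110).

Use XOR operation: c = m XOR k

Step 1: Write out the XOR operation bit by bit:
  Message: 1111
  Key:     0110
  XOR:     1001
Step 2: Convert to decimal: 1001 = 9.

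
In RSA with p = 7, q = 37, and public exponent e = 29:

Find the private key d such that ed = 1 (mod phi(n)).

Step 1: n = 7 * 37 = 259.
Step 2: phi(n) = 6 * 36 = 216.
Step 3: Find d such that 29 * d = 1 (mod 216).
Step 4: d = 29^(-1) mod 216 = 149.
Verification: 29 * 149 = 4321 = 20 * 216 + 1.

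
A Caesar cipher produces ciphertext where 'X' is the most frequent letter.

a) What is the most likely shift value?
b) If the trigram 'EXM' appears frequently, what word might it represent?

Step 1: In English, 'E' is the most frequent letter (12.7%).
Step 2: The most frequent ciphertext letter is 'X' (position 23).
Step 3: Shift = (23 - 4) mod 26 = 19.
Step 4: Decrypt 'EXM' by shifting back 19:
  E -> L
  X -> E
  M -> T
Step 5: 'EXM' decrypts to 'LET'.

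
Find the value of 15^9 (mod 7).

Step 1: Compute 15^9 mod 7 step by step, reducing modulo 7 at each step.
  15^1 mod 7 = 1
  15^2 mod 7 = (1 * 15) mod 7 = 1
  15^3 mod 7 = (1 * 15) mod 7 = 1
  15^4 mod 7 = (1 * 15) mod 7 = 1
  15^5 mod 7 = (1 * 15) mod 7 = 1
  15^6 mod 7 = (1 * 15) mod 7 = 1
  15^7 mod 7 = (1 * 15) mod 7 = 1
  15^8 mod 7 = (1 * 15) mod 7 = 1
  15^9 mod 7 = (1 * 15) mod 7 = 1
Step 2: Result = 1.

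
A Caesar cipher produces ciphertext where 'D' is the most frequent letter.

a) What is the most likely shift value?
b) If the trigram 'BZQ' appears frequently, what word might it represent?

Step 1: In English, 'E' is the most frequent letter (12.7%).
Step 2: The most frequent ciphertext letter is 'D' (position 3).
Step 3: Shift = (3 - 4) mod 26 = 25.
Step 4: Decrypt 'BZQ' by shifting back 25:
  B -> C
  Z -> A
  Q -> R
Step 5: 'BZQ' decrypts to 'CAR'.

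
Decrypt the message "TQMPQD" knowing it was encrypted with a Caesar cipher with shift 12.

Step 1: Reverse the shift by subtracting 12 from each letter position.
  T (position 19) -> position (19-12) mod 26 = 7 -> H
  Q (position 16) -> position (16-12) mod 26 = 4 -> E
  M (position 12) -> position (12-12) mod 26 = 0 -> A
  P (position 15) -> position (15-12) mod 26 = 3 -> D
  Q (position 16) -> position (16-12) mod 26 = 4 -> E
  D (position 3) -> position (3-12) mod 26 = 17 -> R
Decrypted message: HEADER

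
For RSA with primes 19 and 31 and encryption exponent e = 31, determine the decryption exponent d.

Step 1: n = 19 * 31 = 589.
Step 2: phi(n) = 18 * 30 = 540.
Step 3: Find d such that 31 * d = 1 (mod 540).
Step 4: d = 31^(-1) mod 540 = 331.
Verification: 31 * 331 = 10261 = 19 * 540 + 1.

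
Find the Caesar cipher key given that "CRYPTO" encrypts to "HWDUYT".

Step 1: Compare first letters: C (position 2) -> H (position 7).
Step 2: Shift = (7 - 2) mod 26 = 5.
The shift value is 5.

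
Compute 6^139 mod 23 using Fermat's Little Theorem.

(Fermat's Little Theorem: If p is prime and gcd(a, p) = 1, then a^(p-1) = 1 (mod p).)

Step 1: Since 23 is prime, by Fermat's Little Theorem: 6^22 = 1 (mod 23).
Step 2: Reduce exponent: 139 mod 22 = 7.
Step 3: So 6^139 = 6^7 (mod 23).
Step 4: 6^7 mod 23 = 3.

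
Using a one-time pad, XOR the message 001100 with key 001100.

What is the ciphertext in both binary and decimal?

Step 1: Write out the XOR operation bit by bit:
  Message: 001100
  Key:     001100
  XOR:     000000
Step 2: Convert to decimal: 000000 = 0.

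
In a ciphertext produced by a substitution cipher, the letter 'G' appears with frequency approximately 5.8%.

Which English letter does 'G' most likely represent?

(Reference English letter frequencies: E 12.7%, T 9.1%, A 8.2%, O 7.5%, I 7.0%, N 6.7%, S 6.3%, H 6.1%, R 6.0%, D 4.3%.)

Step 1: The observed frequency is 5.8%.
Step 2: Compare with English frequencies:
  E: 12.7% (difference: 6.9%)
  T: 9.1% (difference: 3.3%)
  A: 8.2% (difference: 2.4%)
  O: 7.5% (difference: 1.7%)
  I: 7.0% (difference: 1.2%)
  N: 6.7% (difference: 0.9%)
  S: 6.3% (difference: 0.5%)
  H: 6.1% (difference: 0.3%)
  R: 6.0% (difference: 0.2%) <-- closest
  D: 4.3% (difference: 1.5%)
Step 3: 'G' most likely represents 'R' (frequency 6.0%).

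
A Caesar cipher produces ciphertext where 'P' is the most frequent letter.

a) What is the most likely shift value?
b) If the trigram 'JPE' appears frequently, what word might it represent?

Step 1: In English, 'E' is the most frequent letter (12.7%).
Step 2: The most frequent ciphertext letter is 'P' (position 15).
Step 3: Shift = (15 - 4) mod 26 = 11.
Step 4: Decrypt 'JPE' by shifting back 11:
  J -> Y
  P -> E
  E -> T
Step 5: 'JPE' decrypts to 'YET'.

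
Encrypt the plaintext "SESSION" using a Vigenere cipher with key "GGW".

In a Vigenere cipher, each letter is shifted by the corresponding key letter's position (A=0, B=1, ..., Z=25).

Step 1: Repeat key to match plaintext length:
  Plaintext: SESSION
  Key:       GGWGGWG
Step 2: Encrypt each letter:
  S(18) + G(6) = (18+6) mod 26 = 24 = Y
  E(4) + G(6) = (4+6) mod 26 = 10 = K
  S(18) + W(22) = (18+22) mod 26 = 14 = O
  S(18) + G(6) = (18+6) mod 26 = 24 = Y
  I(8) + G(6) = (8+6) mod 26 = 14 = O
  O(14) + W(22) = (14+22) mod 26 = 10 = K
  N(13) + G(6) = (13+6) mod 26 = 19 = T
Ciphertext: YKOYOKT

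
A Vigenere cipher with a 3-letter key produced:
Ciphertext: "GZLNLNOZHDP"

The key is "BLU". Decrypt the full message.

Step 1: Key 'BLU' has length 3. Extended key: BLUBLUBLUBL
Step 2: Decrypt each position:
  G(6) - B(1) = 5 = F
  Z(25) - L(11) = 14 = O
  L(11) - U(20) = 17 = R
  N(13) - B(1) = 12 = M
  L(11) - L(11) = 0 = A
  N(13) - U(20) = 19 = T
  O(14) - B(1) = 13 = N
  Z(25) - L(11) = 14 = O
  H(7) - U(20) = 13 = N
  D(3) - B(1) = 2 = C
  P(15) - L(11) = 4 = E
Plaintext: FORMATNONCE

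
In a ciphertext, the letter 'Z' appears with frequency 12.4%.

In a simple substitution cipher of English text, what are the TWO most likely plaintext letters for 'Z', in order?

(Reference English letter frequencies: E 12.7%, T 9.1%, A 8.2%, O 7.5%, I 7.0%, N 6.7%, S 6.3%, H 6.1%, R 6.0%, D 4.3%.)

Step 1: Observed frequency of 'Z' is 12.4%.
Step 2: Compute distances to each reference frequency and sort:
  E (12.7%): difference = 0.3% <-- BEST
  T (9.1%): difference = 3.3% <-- RUNNER-UP
  A (8.2%): difference = 4.2%
  O (7.5%): difference = 4.9%
  I (7.0%): difference = 5.4%
Step 3: Most likely is 'E' (12.7%, diff 0.3%); second most likely is 'T' (9.1%, diff 3.3%).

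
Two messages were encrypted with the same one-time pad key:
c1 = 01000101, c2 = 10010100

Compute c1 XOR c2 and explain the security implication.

Step 1: c1 XOR c2 = (m1 XOR k) XOR (m2 XOR k).
Step 2: By XOR associativity/commutativity: = m1 XOR m2 XOR k XOR k = m1 XOR m2.
Step 3: 01000101 XOR 10010100 = 11010001 = 209.
Step 4: The key cancels out! An attacker learns m1 XOR m2 = 209, revealing the relationship between plaintexts.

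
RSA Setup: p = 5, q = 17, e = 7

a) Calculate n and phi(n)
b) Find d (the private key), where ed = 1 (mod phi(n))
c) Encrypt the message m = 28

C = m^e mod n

Step 1: n = 5 * 17 = 85.
Step 2: phi(n) = (5-1)(17-1) = 4 * 16 = 64.
Step 3: Find d = 7^(-1) mod 64 = 55.
  Verify: 7 * 55 = 385 = 1 (mod 64).
Step 4: C = 28^7 mod 85 = 37.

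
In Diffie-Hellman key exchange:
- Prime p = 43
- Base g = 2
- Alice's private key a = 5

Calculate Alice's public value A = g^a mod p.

Step 1: A = g^a mod p = 2^5 mod 43.
  2^1 mod 43 = 2
  2^2 mod 43 = (2 * 2) mod 43 = 4
  2^3 mod 43 = (4 * 2) mod 43 = 8
  2^4 mod 43 = (8 * 2) mod 43 = 16
  2^5 mod 43 = (16 * 2) mod 43 = 32
Result: A = 32.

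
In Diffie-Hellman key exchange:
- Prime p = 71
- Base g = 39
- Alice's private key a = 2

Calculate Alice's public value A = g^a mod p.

Step 1: A = g^a mod p = 39^2 mod 71.
  39^1 mod 71 = 39
  39^2 mod 71 = (39 * 39) mod 71 = 30
Result: A = 30.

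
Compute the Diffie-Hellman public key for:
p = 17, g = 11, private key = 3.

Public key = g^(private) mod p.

Step 1: A = g^a mod p = 11^3 mod 17.
  11^1 mod 17 = 11
  11^2 mod 17 = (11 * 11) mod 17 = 2
  11^3 mod 17 = (2 * 11) mod 17 = 5
Result: A = 5.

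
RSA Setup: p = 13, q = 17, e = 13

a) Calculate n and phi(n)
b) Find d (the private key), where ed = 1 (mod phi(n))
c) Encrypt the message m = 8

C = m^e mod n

Step 1: n = 13 * 17 = 221.
Step 2: phi(n) = (13-1)(17-1) = 12 * 16 = 192.
Step 3: Find d = 13^(-1) mod 192 = 133.
  Verify: 13 * 133 = 1729 = 1 (mod 192).
Step 4: C = 8^13 mod 221 = 60.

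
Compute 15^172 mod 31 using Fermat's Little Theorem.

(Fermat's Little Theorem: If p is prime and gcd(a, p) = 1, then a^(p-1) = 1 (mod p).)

Step 1: Since 31 is prime, by Fermat's Little Theorem: 15^30 = 1 (mod 31).
Step 2: Reduce exponent: 172 mod 30 = 22.
Step 3: So 15^172 = 15^22 (mod 31).
Step 4: 15^22 mod 31 = 8.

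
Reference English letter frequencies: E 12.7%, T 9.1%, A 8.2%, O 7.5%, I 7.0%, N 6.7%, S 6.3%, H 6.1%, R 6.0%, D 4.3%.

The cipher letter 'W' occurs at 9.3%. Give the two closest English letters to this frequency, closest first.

Step 1: Observed frequency of 'W' is 9.3%.
Step 2: Compute distances to each reference frequency and sort:
  T (9.1%): difference = 0.2% <-- BEST
  A (8.2%): difference = 1.1% <-- RUNNER-UP
  O (7.5%): difference = 1.8%
  I (7.0%): difference = 2.3%
  N (6.7%): difference = 2.6%
Step 3: Most likely is 'T' (9.1%, diff 0.2%); second most likely is 'A' (8.2%, diff 1.1%).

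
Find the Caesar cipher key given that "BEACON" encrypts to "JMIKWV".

Step 1: Compare first letters: B (position 1) -> J (position 9).
Step 2: Shift = (9 - 1) mod 26 = 8.
The shift value is 8.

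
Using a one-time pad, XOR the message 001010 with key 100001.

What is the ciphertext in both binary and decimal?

Step 1: Write out the XOR operation bit by bit:
  Message: 001010
  Key:     100001
  XOR:     101011
Step 2: Convert to decimal: 101011 = 43.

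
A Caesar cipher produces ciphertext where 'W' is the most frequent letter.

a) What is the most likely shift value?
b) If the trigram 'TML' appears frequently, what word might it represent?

Step 1: In English, 'E' is the most frequent letter (12.7%).
Step 2: The most frequent ciphertext letter is 'W' (position 22).
Step 3: Shift = (22 - 4) mod 26 = 18.
Step 4: Decrypt 'TML' by shifting back 18:
  T -> B
  M -> U
  L -> T
Step 5: 'TML' decrypts to 'BUT'.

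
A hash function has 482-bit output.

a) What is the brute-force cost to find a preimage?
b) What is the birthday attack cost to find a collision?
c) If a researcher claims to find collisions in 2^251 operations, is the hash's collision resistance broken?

Step 1: Preimage resistance requires brute-force of 2^482 operations.
Step 2: Collision resistance (birthday bound) = 2^(482/2) = 2^241.
Step 3: The claimed attack costs 2^251 operations.
Step 4: Since 2^251 >= 2^241, the claimed attack is no faster than the generic birthday attack, so this does not break collision resistance.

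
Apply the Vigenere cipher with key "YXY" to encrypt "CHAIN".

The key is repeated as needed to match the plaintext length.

Step 1: Repeat key to match plaintext length:
  Plaintext: CHAIN
  Key:       YXYYX
Step 2: Encrypt each letter:
  C(2) + Y(24) = (2+24) mod 26 = 0 = A
  H(7) + X(23) = (7+23) mod 26 = 4 = E
  A(0) + Y(24) = (0+24) mod 26 = 24 = Y
  I(8) + Y(24) = (8+24) mod 26 = 6 = G
  N(13) + X(23) = (13+23) mod 26 = 10 = K
Ciphertext: AEYGK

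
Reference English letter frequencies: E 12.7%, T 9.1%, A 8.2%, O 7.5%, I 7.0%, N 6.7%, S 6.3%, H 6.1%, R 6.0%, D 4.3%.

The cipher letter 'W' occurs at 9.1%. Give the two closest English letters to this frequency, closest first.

Step 1: Observed frequency of 'W' is 9.1%.
Step 2: Compute distances to each reference frequency and sort:
  T (9.1%): difference = 0.0% <-- BEST
  A (8.2%): difference = 0.9% <-- RUNNER-UP
  O (7.5%): difference = 1.6%
  I (7.0%): difference = 2.1%
  N (6.7%): difference = 2.4%
Step 3: Most likely is 'T' (9.1%, diff 0.0%); second most likely is 'A' (8.2%, diff 0.9%).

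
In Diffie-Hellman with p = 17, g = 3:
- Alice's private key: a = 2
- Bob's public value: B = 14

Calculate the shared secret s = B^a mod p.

Step 1: s = B^a mod p = 14^2 mod 17.
  14^1 mod 17 = 14
  14^2 mod 17 = (14 * 14) mod 17 = 9
Result: shared secret = 9.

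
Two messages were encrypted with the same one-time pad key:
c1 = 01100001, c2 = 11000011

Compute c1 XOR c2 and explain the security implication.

Step 1: c1 XOR c2 = (m1 XOR k) XOR (m2 XOR k).
Step 2: By XOR associativity/commutativity: = m1 XOR m2 XOR k XOR k = m1 XOR m2.
Step 3: 01100001 XOR 11000011 = 10100010 = 162.
Step 4: The key cancels out! An attacker learns m1 XOR m2 = 162, revealing the relationship between plaintexts.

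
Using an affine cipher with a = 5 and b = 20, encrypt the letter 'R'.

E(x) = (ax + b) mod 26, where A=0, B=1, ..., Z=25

Step 1: Convert 'R' to number: x = 17.
Step 2: E(17) = (5 * 17 + 20) mod 26 = 105 mod 26 = 1.
Step 3: Convert 1 back to letter: B.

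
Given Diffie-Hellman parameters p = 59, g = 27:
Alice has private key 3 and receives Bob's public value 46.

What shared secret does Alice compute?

Step 1: s = B^a mod p = 46^3 mod 59.
  46^1 mod 59 = 46
  46^2 mod 59 = (46 * 46) mod 59 = 51
  46^3 mod 59 = (51 * 46) mod 59 = 45
Result: shared secret = 45.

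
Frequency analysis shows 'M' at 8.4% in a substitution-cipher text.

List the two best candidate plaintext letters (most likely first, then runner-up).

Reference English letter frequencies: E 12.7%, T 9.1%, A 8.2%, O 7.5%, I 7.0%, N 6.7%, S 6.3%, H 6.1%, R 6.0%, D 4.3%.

Step 1: Observed frequency of 'M' is 8.4%.
Step 2: Compute distances to each reference frequency and sort:
  A (8.2%): difference = 0.2% <-- BEST
  T (9.1%): difference = 0.7% <-- RUNNER-UP
  O (7.5%): difference = 0.9%
  I (7.0%): difference = 1.4%
  N (6.7%): difference = 1.7%
Step 3: Most likely is 'A' (8.2%, diff 0.2%); second most likely is 'T' (9.1%, diff 0.7%).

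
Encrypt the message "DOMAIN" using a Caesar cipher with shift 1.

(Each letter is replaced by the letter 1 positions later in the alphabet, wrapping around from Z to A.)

Step 1: For each letter, shift forward by 1 positions (mod 26).
  D (position 3) -> position (3+1) mod 26 = 4 -> E
  O (position 14) -> position (14+1) mod 26 = 15 -> P
  M (position 12) -> position (12+1) mod 26 = 13 -> N
  A (position 0) -> position (0+1) mod 26 = 1 -> B
  I (position 8) -> position (8+1) mod 26 = 9 -> J
  N (position 13) -> position (13+1) mod 26 = 14 -> O
Result: EPNBJO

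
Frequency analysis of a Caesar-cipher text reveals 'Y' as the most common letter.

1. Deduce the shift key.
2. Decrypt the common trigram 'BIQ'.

Step 1: In English, 'E' is the most frequent letter (12.7%).
Step 2: The most frequent ciphertext letter is 'Y' (position 24).
Step 3: Shift = (24 - 4) mod 26 = 20.
Step 4: Decrypt 'BIQ' by shifting back 20:
  B -> H
  I -> O
  Q -> W
Step 5: 'BIQ' decrypts to 'HOW'.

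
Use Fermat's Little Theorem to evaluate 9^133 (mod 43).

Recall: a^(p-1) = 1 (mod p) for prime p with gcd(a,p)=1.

Step 1: Since 43 is prime, by Fermat's Little Theorem: 9^42 = 1 (mod 43).
Step 2: Reduce exponent: 133 mod 42 = 7.
Step 3: So 9^133 = 9^7 (mod 43).
Step 4: 9^7 mod 43 = 36.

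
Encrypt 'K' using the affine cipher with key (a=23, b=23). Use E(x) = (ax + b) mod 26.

Step 1: Convert 'K' to number: x = 10.
Step 2: E(10) = (23 * 10 + 23) mod 26 = 253 mod 26 = 19.
Step 3: Convert 19 back to letter: T.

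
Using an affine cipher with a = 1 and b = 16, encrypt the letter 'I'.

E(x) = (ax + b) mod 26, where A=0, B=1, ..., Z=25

Step 1: Convert 'I' to number: x = 8.
Step 2: E(8) = (1 * 8 + 16) mod 26 = 24 mod 26 = 24.
Step 3: Convert 24 back to letter: Y.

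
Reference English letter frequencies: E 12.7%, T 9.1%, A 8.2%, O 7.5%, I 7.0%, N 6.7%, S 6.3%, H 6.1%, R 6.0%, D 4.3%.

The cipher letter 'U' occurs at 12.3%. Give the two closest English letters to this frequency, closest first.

Step 1: Observed frequency of 'U' is 12.3%.
Step 2: Compute distances to each reference frequency and sort:
  E (12.7%): difference = 0.4% <-- BEST
  T (9.1%): difference = 3.2% <-- RUNNER-UP
  A (8.2%): difference = 4.1%
  O (7.5%): difference = 4.8%
  I (7.0%): difference = 5.3%
Step 3: Most likely is 'E' (12.7%, diff 0.4%); second most likely is 'T' (9.1%, diff 3.2%).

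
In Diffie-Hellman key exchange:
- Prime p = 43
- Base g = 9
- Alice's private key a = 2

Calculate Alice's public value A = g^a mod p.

Step 1: A = g^a mod p = 9^2 mod 43.
  9^1 mod 43 = 9
  9^2 mod 43 = (9 * 9) mod 43 = 38
Result: A = 38.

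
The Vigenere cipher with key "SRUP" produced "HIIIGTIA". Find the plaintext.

Step 1: Extend key: SRUPSRUP
Step 2: Decrypt each letter (c - k) mod 26:
  H(7) - S(18) = (7-18) mod 26 = 15 = P
  I(8) - R(17) = (8-17) mod 26 = 17 = R
  I(8) - U(20) = (8-20) mod 26 = 14 = O
  I(8) - P(15) = (8-15) mod 26 = 19 = T
  G(6) - S(18) = (6-18) mod 26 = 14 = O
  T(19) - R(17) = (19-17) mod 26 = 2 = C
  I(8) - U(20) = (8-20) mod 26 = 14 = O
  A(0) - P(15) = (0-15) mod 26 = 11 = L
Plaintext: PROTOCOL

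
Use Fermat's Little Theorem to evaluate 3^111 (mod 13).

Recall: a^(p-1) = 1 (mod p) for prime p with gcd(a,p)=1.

Step 1: Since 13 is prime, by Fermat's Little Theorem: 3^12 = 1 (mod 13).
Step 2: Reduce exponent: 111 mod 12 = 3.
Step 3: So 3^111 = 3^3 (mod 13).
Step 4: 3^3 mod 13 = 1.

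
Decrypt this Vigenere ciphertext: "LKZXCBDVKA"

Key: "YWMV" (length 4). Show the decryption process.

Step 1: Key 'YWMV' has length 4. Extended key: YWMVYWMVYW
Step 2: Decrypt each position:
  L(11) - Y(24) = 13 = N
  K(10) - W(22) = 14 = O
  Z(25) - M(12) = 13 = N
  X(23) - V(21) = 2 = C
  C(2) - Y(24) = 4 = E
  B(1) - W(22) = 5 = F
  D(3) - M(12) = 17 = R
  V(21) - V(21) = 0 = A
  K(10) - Y(24) = 12 = M
  A(0) - W(22) = 4 = E
Plaintext: NONCEFRAME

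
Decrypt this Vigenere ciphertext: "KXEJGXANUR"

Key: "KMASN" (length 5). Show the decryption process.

Step 1: Key 'KMASN' has length 5. Extended key: KMASNKMASN
Step 2: Decrypt each position:
  K(10) - K(10) = 0 = A
  X(23) - M(12) = 11 = L
  E(4) - A(0) = 4 = E
  J(9) - S(18) = 17 = R
  G(6) - N(13) = 19 = T
  X(23) - K(10) = 13 = N
  A(0) - M(12) = 14 = O
  N(13) - A(0) = 13 = N
  U(20) - S(18) = 2 = C
  R(17) - N(13) = 4 = E
Plaintext: ALERTNONCE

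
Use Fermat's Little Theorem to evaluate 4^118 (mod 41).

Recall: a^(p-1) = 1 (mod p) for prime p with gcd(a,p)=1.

Step 1: Since 41 is prime, by Fermat's Little Theorem: 4^40 = 1 (mod 41).
Step 2: Reduce exponent: 118 mod 40 = 38.
Step 3: So 4^118 = 4^38 (mod 41).
Step 4: 4^38 mod 41 = 18.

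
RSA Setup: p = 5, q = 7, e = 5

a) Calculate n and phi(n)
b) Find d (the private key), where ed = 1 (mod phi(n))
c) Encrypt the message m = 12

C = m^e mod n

Step 1: n = 5 * 7 = 35.
Step 2: phi(n) = (5-1)(7-1) = 4 * 6 = 24.
Step 3: Find d = 5^(-1) mod 24 = 5.
  Verify: 5 * 5 = 25 = 1 (mod 24).
Step 4: C = 12^5 mod 35 = 17.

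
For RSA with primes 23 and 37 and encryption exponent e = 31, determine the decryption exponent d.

Step 1: n = 23 * 37 = 851.
Step 2: phi(n) = 22 * 36 = 792.
Step 3: Find d such that 31 * d = 1 (mod 792).
Step 4: d = 31^(-1) mod 792 = 511.
Verification: 31 * 511 = 15841 = 20 * 792 + 1.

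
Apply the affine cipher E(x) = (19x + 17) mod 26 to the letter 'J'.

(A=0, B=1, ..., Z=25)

Step 1: Convert 'J' to number: x = 9.
Step 2: E(9) = (19 * 9 + 17) mod 26 = 188 mod 26 = 6.
Step 3: Convert 6 back to letter: G.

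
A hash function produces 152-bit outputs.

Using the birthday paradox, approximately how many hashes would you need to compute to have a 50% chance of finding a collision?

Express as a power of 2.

Step 1: The birthday paradox gives collision probability ~50% after sqrt(2^n) = 2^(n/2) hashes.
Step 2: For 152-bit output: 2^(152/2) = 2^76.
Step 3: Approximately 2^76 hash computations needed.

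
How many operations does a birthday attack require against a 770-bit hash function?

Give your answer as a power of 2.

Step 1: The birthday paradox gives collision probability ~50% after sqrt(2^n) = 2^(n/2) hashes.
Step 2: For 770-bit output: 2^(770/2) = 2^385.
Step 3: Approximately 2^385 hash computations needed.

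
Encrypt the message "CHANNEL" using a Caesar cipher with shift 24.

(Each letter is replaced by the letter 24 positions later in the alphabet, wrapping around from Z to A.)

Step 1: For each letter, shift forward by 24 positions (mod 26).
  C (position 2) -> position (2+24) mod 26 = 0 -> A
  H (position 7) -> position (7+24) mod 26 = 5 -> F
  A (position 0) -> position (0+24) mod 26 = 24 -> Y
  N (position 13) -> position (13+24) mod 26 = 11 -> L
  N (position 13) -> position (13+24) mod 26 = 11 -> L
  E (position 4) -> position (4+24) mod 26 = 2 -> C
  L (position 11) -> position (11+24) mod 26 = 9 -> J
Result: AFYLLCJ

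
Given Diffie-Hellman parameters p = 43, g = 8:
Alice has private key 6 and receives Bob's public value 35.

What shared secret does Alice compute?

Step 1: s = B^a mod p = 35^6 mod 43.
  35^1 mod 43 = 35
  35^2 mod 43 = (35 * 35) mod 43 = 21
  35^3 mod 43 = (21 * 35) mod 43 = 4
  35^4 mod 43 = (4 * 35) mod 43 = 11
  35^5 mod 43 = (11 * 35) mod 43 = 41
  35^6 mod 43 = (41 * 35) mod 43 = 16
Result: shared secret = 16.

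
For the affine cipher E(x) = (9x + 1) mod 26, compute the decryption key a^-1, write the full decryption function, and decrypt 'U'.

Step 1: Find a^-1, the modular inverse of 9 mod 26.
Step 2: We need 9 * a^-1 = 1 (mod 26).
Step 3: 9 * 3 = 27 = 1 * 26 + 1, so a^-1 = 3.
Step 4: D(y) = 3(y - 1) mod 26.
Step 5: Apply to 'U' (y = 20): D(20) = 3 * (20 - 1) mod 26 = 3 * 19 mod 26 = 5 -> 'F'.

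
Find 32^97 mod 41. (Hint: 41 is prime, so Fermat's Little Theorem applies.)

Step 1: Since 41 is prime, by Fermat's Little Theorem: 32^40 = 1 (mod 41).
Step 2: Reduce exponent: 97 mod 40 = 17.
Step 3: So 32^97 = 32^17 (mod 41).
Step 4: 32^17 mod 41 = 32.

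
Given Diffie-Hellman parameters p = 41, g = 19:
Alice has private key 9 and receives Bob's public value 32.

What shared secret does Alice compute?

Step 1: s = B^a mod p = 32^9 mod 41.
  32^1 mod 41 = 32
  32^2 mod 41 = (32 * 32) mod 41 = 40
  32^3 mod 41 = (40 * 32) mod 41 = 9
  32^4 mod 41 = (9 * 32) mod 41 = 1
  32^5 mod 41 = (1 * 32) mod 41 = 32
  32^6 mod 41 = (32 * 32) mod 41 = 40
  32^7 mod 41 = (40 * 32) mod 41 = 9
  32^8 mod 41 = (9 * 32) mod 41 = 1
  32^9 mod 41 = (1 * 32) mod 41 = 32
Result: shared secret = 32.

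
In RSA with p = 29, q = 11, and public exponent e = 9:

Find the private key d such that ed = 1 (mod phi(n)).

Step 1: n = 29 * 11 = 319.
Step 2: phi(n) = 28 * 10 = 280.
Step 3: Find d such that 9 * d = 1 (mod 280).
Step 4: d = 9^(-1) mod 280 = 249.
Verification: 9 * 249 = 2241 = 8 * 280 + 1.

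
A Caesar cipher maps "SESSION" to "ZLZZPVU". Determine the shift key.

Step 1: Compare first letters: S (position 18) -> Z (position 25).
Step 2: Shift = (25 - 18) mod 26 = 7.
The shift value is 7.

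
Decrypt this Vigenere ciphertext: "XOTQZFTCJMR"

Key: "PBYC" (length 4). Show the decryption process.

Step 1: Key 'PBYC' has length 4. Extended key: PBYCPBYCPBY
Step 2: Decrypt each position:
  X(23) - P(15) = 8 = I
  O(14) - B(1) = 13 = N
  T(19) - Y(24) = 21 = V
  Q(16) - C(2) = 14 = O
  Z(25) - P(15) = 10 = K
  F(5) - B(1) = 4 = E
  T(19) - Y(24) = 21 = V
  C(2) - C(2) = 0 = A
  J(9) - P(15) = 20 = U
  M(12) - B(1) = 11 = L
  R(17) - Y(24) = 19 = T
Plaintext: INVOKEVAULT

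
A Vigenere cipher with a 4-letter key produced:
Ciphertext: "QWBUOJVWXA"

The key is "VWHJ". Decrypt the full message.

Step 1: Key 'VWHJ' has length 4. Extended key: VWHJVWHJVW
Step 2: Decrypt each position:
  Q(16) - V(21) = 21 = V
  W(22) - W(22) = 0 = A
  B(1) - H(7) = 20 = U
  U(20) - J(9) = 11 = L
  O(14) - V(21) = 19 = T
  J(9) - W(22) = 13 = N
  V(21) - H(7) = 14 = O
  W(22) - J(9) = 13 = N
  X(23) - V(21) = 2 = C
  A(0) - W(22) = 4 = E
Plaintext: VAULTNONCE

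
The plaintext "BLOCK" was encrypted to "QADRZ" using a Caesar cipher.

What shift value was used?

Step 1: Compare first letters: B (position 1) -> Q (position 16).
Step 2: Shift = (16 - 1) mod 26 = 15.
The shift value is 15.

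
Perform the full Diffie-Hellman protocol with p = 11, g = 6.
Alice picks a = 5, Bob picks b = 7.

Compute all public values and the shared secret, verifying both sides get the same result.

Step 1: A = g^a mod p = 6^5 mod 11 = 10.
Step 2: B = g^b mod p = 6^7 mod 11 = 8.
Step 3: Alice computes s = B^a mod p = 8^5 mod 11 = 10.
Step 4: Bob computes s = A^b mod p = 10^7 mod 11 = 10.
Both sides agree: shared secret = 10.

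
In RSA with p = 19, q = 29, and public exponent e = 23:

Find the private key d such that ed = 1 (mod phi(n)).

Step 1: n = 19 * 29 = 551.
Step 2: phi(n) = 18 * 28 = 504.
Step 3: Find d such that 23 * d = 1 (mod 504).
Step 4: d = 23^(-1) mod 504 = 263.
Verification: 23 * 263 = 6049 = 12 * 504 + 1.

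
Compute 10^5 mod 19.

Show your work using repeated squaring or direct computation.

Step 1: Compute 10^5 mod 19 step by step, reducing modulo 19 at each step.
  10^1 mod 19 = 10
  10^2 mod 19 = (10 * 10) mod 19 = 5
  10^3 mod 19 = (5 * 10) mod 19 = 12
  10^4 mod 19 = (12 * 10) mod 19 = 6
  10^5 mod 19 = (6 * 10) mod 19 = 3
Step 2: Result = 3.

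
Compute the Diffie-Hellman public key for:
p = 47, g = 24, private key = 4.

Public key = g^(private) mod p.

Step 1: A = g^a mod p = 24^4 mod 47.
  24^1 mod 47 = 24
  24^2 mod 47 = (24 * 24) mod 47 = 12
  24^3 mod 47 = (12 * 24) mod 47 = 6
  24^4 mod 47 = (6 * 24) mod 47 = 3
Result: A = 3.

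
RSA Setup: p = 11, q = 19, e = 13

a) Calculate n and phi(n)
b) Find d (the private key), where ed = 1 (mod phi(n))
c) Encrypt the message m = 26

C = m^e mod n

Step 1: n = 11 * 19 = 209.
Step 2: phi(n) = (11-1)(19-1) = 10 * 18 = 180.
Step 3: Find d = 13^(-1) mod 180 = 97.
  Verify: 13 * 97 = 1261 = 1 (mod 180).
Step 4: C = 26^13 mod 209 = 64.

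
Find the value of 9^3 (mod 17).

Step 1: Compute 9^3 mod 17 step by step, reducing modulo 17 at each step.
  9^1 mod 17 = 9
  9^2 mod 17 = (9 * 9) mod 17 = 13
  9^3 mod 17 = (13 * 9) mod 17 = 15
Step 2: Result = 15.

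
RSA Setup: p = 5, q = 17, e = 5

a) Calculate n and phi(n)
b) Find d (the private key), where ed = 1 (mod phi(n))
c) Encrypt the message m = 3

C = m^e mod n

Step 1: n = 5 * 17 = 85.
Step 2: phi(n) = (5-1)(17-1) = 4 * 16 = 64.
Step 3: Find d = 5^(-1) mod 64 = 13.
  Verify: 5 * 13 = 65 = 1 (mod 64).
Step 4: C = 3^5 mod 85 = 73.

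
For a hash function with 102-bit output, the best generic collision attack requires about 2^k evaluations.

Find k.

Step 1: The hash has a 102-bit output.
Step 2: Collision resistance means it should be infeasible to find any x != y with h(x) = h(y).
By the birthday bound, a generic collision search succeeds after about sqrt(2^102) = 2^(102/2) = 2^51 evaluations.
Step 3: Security level = 51 bits.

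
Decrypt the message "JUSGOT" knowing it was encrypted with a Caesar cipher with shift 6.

Step 1: Reverse the shift by subtracting 6 from each letter position.
  J (position 9) -> position (9-6) mod 26 = 3 -> D
  U (position 20) -> position (20-6) mod 26 = 14 -> O
  S (position 18) -> position (18-6) mod 26 = 12 -> M
  G (position 6) -> position (6-6) mod 26 = 0 -> A
  O (position 14) -> position (14-6) mod 26 = 8 -> I
  T (position 19) -> position (19-6) mod 26 = 13 -> N
Decrypted message: DOMAIN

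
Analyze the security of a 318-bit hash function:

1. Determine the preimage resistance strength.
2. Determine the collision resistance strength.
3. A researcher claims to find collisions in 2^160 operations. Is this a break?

Step 1: Preimage resistance requires brute-force of 2^318 operations.
Step 2: Collision resistance (birthday bound) = 2^(318/2) = 2^159.
Step 3: The claimed attack costs 2^160 operations.
Step 4: Since 2^160 >= 2^159, the claimed attack is no faster than the generic birthday attack, so this does not break collision resistance.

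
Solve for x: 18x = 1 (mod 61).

Step 1: We need x such that 18 * x = 1 (mod 61).
Step 2: Using the extended Euclidean algorithm or trial:
  18 * 17 = 306 = 5 * 61 + 1.
Step 3: Since 306 mod 61 = 1, the inverse is x = 17.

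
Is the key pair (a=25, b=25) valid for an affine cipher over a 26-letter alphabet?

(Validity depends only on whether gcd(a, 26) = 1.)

Step 1: Compute gcd(25, 26).
Step 2: gcd(25, 26) = 1.
Since gcd = 1, 25 is coprime with 26, so it is a valid key.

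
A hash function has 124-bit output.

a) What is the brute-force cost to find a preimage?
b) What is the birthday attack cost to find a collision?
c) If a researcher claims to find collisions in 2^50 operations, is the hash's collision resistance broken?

Step 1: Preimage resistance requires brute-force of 2^124 operations.
Step 2: Collision resistance (birthday bound) = 2^(124/2) = 2^62.
Step 3: The claimed attack costs 2^50 operations.
Step 4: Since 2^50 < 2^62, the claimed attack beats the generic birthday bound, so collision resistance is broken.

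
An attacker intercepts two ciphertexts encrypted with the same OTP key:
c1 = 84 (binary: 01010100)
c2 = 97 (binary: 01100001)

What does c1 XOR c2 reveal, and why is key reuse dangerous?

Step 1: c1 XOR c2 = (m1 XOR k) XOR (m2 XOR k).
Step 2: By XOR associativity/commutativity: = m1 XOR m2 XOR k XOR k = m1 XOR m2.
Step 3: 01010100 XOR 01100001 = 00110101 = 53.
Step 4: The key cancels out! An attacker learns m1 XOR m2 = 53, revealing the relationship between plaintexts.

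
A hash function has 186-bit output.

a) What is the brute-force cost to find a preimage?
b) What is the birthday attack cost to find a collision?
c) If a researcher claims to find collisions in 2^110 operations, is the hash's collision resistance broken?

Step 1: Preimage resistance requires brute-force of 2^186 operations.
Step 2: Collision resistance (birthday bound) = 2^(186/2) = 2^93.
Step 3: The claimed attack costs 2^110 operations.
Step 4: Since 2^110 >= 2^93, the claimed attack is no faster than the generic birthday attack, so this does not break collision resistance.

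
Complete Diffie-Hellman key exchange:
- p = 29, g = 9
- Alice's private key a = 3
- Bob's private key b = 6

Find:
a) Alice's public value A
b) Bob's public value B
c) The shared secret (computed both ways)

Step 1: A = g^a mod p = 9^3 mod 29 = 4.
Step 2: B = g^b mod p = 9^6 mod 29 = 16.
Step 3: Alice computes s = B^a mod p = 16^3 mod 29 = 7.
Step 4: Bob computes s = A^b mod p = 4^6 mod 29 = 7.
Both sides agree: shared secret = 7.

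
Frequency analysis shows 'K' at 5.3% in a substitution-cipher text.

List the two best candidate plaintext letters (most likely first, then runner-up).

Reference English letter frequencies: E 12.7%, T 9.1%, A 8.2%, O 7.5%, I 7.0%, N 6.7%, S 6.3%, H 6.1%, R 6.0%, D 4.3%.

Step 1: Observed frequency of 'K' is 5.3%.
Step 2: Compute distances to each reference frequency and sort:
  R (6.0%): difference = 0.7% <-- BEST
  H (6.1%): difference = 0.8% <-- RUNNER-UP
  S (6.3%): difference = 1.0%
  D (4.3%): difference = 1.0%
  N (6.7%): difference = 1.4%
Step 3: Most likely is 'R' (6.0%, diff 0.7%); second most likely is 'H' (6.1%, diff 0.8%).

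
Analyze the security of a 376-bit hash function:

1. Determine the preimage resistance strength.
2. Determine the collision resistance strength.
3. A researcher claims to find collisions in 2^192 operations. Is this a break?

Step 1: Preimage resistance requires brute-force of 2^376 operations.
Step 2: Collision resistance (birthday bound) = 2^(376/2) = 2^188.
Step 3: The claimed attack costs 2^192 operations.
Step 4: Since 2^192 >= 2^188, the claimed attack is no faster than the generic birthday attack, so this does not break collision resistance.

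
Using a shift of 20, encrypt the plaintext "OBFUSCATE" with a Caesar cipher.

Step 1: For each letter, shift forward by 20 positions (mod 26).
  O (position 14) -> position (14+20) mod 26 = 8 -> I
  B (position 1) -> position (1+20) mod 26 = 21 -> V
  F (position 5) -> position (5+20) mod 26 = 25 -> Z
  U (position 20) -> position (20+20) mod 26 = 14 -> O
  S (position 18) -> position (18+20) mod 26 = 12 -> M
  C (position 2) -> position (2+20) mod 26 = 22 -> W
  A (position 0) -> position (0+20) mod 26 = 20 -> U
  T (position 19) -> position (19+20) mod 26 = 13 -> N
  E (position 4) -> position (4+20) mod 26 = 24 -> Y
Result: IVZOMWUNY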